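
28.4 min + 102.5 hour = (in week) 0.6129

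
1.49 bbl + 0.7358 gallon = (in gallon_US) 63.32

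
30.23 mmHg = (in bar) 0.0403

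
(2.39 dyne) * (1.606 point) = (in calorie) 3.236e-09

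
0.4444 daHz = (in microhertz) 4.444e+06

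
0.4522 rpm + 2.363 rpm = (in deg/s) 16.89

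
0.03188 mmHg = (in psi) 0.0006165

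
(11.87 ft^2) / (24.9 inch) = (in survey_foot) 5.72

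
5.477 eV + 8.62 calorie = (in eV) 2.251e+20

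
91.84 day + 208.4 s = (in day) 91.84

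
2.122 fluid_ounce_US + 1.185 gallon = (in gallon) 1.202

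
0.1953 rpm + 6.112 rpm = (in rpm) 6.307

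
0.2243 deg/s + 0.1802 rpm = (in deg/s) 1.306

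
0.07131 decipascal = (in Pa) 0.007131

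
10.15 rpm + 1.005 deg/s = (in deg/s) 61.91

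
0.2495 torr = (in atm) 0.0003283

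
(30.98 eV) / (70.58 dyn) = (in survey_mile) 4.37e-18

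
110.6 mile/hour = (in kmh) 178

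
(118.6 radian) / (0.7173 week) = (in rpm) 0.002611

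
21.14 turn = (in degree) 7610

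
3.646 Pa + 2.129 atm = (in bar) 2.157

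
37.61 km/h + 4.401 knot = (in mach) 0.03733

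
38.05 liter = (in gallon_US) 10.05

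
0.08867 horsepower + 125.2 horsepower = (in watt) 9.343e+04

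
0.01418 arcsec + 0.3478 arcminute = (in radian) 0.0001012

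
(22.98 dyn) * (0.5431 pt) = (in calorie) 1.052e-08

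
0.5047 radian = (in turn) 0.08033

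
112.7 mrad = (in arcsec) 2.325e+04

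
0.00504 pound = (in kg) 0.002286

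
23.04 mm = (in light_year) 2.435e-18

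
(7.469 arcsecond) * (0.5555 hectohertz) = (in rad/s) 0.002012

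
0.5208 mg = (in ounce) 1.837e-05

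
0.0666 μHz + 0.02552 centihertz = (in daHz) 2.553e-05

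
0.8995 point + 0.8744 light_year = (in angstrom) 8.272e+25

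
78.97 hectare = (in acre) 195.1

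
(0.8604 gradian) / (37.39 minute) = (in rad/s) 6.024e-06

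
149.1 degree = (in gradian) 165.7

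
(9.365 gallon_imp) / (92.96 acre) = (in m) 1.132e-07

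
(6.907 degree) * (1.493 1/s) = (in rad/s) 0.18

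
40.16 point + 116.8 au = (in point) 4.953e+16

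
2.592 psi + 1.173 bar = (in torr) 1014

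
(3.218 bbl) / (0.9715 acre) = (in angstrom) 1.301e+06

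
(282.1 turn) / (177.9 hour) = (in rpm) 0.02643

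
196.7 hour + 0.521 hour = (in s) 7.1e+05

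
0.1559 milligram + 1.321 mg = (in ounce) 5.21e-05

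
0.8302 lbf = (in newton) 3.693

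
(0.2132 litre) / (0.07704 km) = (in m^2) 2.767e-06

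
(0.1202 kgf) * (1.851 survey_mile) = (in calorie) 839.2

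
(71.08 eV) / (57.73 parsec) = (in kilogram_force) 6.519e-37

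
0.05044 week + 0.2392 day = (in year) 0.001623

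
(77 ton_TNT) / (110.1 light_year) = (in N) 3.093e-07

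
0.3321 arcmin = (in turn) 1.538e-05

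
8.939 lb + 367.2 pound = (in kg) 170.6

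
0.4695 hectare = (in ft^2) 5.054e+04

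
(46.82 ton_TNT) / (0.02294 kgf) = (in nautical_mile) 4.702e+08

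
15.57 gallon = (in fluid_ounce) 1993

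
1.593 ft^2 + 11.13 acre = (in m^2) 4.504e+04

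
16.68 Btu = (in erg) 1.76e+11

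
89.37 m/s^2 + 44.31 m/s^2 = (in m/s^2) 133.7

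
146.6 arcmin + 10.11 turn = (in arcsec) 1.311e+07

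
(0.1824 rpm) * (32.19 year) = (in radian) 1.939e+07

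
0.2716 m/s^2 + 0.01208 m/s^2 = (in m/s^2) 0.2837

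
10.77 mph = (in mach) 0.01414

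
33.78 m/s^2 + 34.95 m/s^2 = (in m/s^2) 68.73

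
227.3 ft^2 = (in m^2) 21.12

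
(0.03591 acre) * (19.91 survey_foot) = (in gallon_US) 2.33e+05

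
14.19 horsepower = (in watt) 1.058e+04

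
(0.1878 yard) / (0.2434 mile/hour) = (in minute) 0.0263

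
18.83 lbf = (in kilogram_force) 8.541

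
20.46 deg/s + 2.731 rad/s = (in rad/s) 3.088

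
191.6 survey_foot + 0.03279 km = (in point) 2.585e+05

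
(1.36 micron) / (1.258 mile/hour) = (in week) 3.999e-12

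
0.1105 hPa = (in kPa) 0.01105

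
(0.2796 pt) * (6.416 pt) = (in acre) 5.517e-11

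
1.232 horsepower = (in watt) 918.7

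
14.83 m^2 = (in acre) 0.003665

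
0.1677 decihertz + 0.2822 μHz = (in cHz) 1.677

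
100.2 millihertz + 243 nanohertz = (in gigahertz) 1.002e-10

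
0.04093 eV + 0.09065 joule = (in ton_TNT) 2.167e-11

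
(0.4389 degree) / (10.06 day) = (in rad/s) 8.813e-09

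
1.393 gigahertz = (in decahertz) 1.393e+08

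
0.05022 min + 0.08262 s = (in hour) 0.0008599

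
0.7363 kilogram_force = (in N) 7.221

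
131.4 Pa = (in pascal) 131.4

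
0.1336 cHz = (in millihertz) 1.336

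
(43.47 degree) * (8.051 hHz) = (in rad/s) 610.8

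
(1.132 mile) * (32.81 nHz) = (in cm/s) 0.005977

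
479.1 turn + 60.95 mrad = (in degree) 1.725e+05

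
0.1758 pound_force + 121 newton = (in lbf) 27.38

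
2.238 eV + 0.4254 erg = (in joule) 4.254e-08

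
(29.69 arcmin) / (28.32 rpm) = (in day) 3.371e-08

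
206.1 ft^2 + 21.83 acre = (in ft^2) 9.511e+05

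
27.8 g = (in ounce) 0.9806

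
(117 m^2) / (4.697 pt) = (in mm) 7.061e+07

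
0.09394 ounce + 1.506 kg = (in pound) 3.326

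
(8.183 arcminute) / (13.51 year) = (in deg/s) 3.201e-10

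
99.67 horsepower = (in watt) 7.432e+04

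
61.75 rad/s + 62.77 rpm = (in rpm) 652.4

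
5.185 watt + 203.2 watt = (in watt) 208.4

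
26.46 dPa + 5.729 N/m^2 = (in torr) 0.06282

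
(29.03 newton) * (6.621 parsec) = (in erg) 5.931e+25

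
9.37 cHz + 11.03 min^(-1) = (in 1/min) 16.65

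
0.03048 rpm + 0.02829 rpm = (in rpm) 0.05877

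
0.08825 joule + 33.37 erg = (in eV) 5.508e+17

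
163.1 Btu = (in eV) 1.074e+24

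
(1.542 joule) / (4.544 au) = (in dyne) 2.268e-07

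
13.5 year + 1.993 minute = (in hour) 1.183e+05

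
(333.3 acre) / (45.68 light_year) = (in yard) 3.413e-12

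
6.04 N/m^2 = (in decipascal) 60.4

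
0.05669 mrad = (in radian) 5.669e-05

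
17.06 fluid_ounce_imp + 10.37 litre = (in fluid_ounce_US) 367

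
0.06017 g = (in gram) 0.06017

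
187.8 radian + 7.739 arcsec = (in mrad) 1.878e+05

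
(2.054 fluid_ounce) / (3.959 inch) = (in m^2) 0.0006041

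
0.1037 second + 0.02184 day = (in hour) 0.5242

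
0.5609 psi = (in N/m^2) 3867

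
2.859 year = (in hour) 2.504e+04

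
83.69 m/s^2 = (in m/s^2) 83.69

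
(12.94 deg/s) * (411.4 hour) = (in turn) 5.324e+04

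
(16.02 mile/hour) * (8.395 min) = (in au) 2.411e-08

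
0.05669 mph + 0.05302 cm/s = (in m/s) 0.02587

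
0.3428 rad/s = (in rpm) 3.273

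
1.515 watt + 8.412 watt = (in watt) 9.927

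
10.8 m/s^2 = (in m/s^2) 10.8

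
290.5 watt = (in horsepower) 0.3896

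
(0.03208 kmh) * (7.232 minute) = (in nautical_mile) 0.002088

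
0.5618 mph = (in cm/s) 25.11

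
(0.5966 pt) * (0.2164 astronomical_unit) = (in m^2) 6.813e+06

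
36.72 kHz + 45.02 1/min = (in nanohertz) 3.672e+13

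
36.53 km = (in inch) 1.438e+06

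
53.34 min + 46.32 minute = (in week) 0.009887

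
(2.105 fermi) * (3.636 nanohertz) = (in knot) 1.488e-23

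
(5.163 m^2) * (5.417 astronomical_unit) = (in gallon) 1.105e+15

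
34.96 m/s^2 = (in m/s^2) 34.96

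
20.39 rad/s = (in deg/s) 1168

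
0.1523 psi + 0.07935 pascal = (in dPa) 1.05e+04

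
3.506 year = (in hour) 3.071e+04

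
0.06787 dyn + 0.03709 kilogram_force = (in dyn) 3.637e+04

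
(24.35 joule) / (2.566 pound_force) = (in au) 1.426e-11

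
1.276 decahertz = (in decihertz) 127.6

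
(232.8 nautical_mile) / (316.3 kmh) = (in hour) 1.363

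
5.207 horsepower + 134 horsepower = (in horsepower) 139.2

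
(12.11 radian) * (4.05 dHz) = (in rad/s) 4.905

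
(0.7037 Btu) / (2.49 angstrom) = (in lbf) 6.703e+11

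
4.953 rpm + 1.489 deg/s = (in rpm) 5.201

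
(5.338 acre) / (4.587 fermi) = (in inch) 1.854e+20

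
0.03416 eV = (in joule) 5.473e-21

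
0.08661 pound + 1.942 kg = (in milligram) 1.981e+06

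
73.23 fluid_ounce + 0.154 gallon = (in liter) 2.749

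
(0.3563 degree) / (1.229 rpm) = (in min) 0.0008053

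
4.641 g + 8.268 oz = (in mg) 2.39e+05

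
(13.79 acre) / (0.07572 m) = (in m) 7.37e+05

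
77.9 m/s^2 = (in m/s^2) 77.9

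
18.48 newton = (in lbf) 4.154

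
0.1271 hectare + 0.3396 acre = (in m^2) 2645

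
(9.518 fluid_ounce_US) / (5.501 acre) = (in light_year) 1.336e-24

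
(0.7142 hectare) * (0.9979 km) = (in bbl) 4.483e+07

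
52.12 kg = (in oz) 1838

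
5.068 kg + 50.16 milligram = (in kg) 5.068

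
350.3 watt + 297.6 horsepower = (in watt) 2.223e+05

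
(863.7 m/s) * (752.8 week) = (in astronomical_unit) 2.629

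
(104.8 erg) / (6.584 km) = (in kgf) 1.623e-10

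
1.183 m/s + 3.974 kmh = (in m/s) 2.287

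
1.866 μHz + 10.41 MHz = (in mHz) 1.041e+10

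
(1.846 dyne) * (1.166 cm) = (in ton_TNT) 5.144e-17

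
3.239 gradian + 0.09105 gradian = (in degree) 2.997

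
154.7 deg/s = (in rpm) 25.78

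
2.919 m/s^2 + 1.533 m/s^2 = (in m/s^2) 4.452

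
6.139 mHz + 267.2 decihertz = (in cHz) 2673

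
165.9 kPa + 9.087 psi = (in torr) 1714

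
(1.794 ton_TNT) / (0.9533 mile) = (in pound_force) 1.1e+06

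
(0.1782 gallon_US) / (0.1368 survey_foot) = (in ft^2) 0.1741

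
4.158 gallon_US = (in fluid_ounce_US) 532.2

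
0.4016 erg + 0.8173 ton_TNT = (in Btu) 3.241e+06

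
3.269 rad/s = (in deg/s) 187.3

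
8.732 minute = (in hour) 0.1455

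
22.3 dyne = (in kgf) 2.274e-05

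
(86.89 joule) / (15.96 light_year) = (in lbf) 1.294e-16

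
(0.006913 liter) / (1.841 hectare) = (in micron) 0.0003755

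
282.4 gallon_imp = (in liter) 1284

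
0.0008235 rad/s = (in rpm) 0.007864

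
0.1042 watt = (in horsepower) 0.0001397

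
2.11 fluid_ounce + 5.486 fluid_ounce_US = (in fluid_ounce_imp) 7.906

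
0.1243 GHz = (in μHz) 1.243e+14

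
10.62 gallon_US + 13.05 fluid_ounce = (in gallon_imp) 8.928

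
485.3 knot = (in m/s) 249.7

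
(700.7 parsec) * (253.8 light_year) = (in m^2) 5.192e+37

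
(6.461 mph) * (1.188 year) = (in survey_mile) 6.724e+04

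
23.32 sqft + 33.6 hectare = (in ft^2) 3.617e+06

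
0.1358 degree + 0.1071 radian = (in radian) 0.1095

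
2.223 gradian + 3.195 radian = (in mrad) 3230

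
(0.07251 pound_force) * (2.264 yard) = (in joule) 0.6677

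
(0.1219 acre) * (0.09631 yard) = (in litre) 4.344e+04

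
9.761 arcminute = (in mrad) 2.839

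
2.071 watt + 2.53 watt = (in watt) 4.601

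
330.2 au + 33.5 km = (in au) 330.2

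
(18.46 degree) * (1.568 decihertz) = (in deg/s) 2.895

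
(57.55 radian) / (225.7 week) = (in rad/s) 4.216e-07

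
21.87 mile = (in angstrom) 3.52e+14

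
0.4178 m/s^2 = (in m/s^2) 0.4178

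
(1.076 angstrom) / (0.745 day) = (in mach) 4.909e-18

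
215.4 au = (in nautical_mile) 1.74e+10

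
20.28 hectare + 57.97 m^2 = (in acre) 50.13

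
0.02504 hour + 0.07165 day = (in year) 0.0001992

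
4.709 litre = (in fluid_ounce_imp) 165.7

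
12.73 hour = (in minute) 763.8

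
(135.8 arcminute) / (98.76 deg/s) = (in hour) 6.366e-06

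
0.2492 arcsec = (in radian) 1.208e-06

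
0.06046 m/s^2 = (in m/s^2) 0.06046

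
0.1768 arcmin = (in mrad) 0.05143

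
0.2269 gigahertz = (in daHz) 2.269e+07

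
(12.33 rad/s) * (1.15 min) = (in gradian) 5.416e+04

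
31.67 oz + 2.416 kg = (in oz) 116.9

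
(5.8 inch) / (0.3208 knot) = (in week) 1.476e-06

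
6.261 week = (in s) 3.787e+06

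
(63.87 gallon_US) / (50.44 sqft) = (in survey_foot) 0.1693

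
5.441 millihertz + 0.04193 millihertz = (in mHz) 5.483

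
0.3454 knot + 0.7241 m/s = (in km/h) 3.246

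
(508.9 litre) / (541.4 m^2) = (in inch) 0.03701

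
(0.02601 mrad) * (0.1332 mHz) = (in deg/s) 1.985e-07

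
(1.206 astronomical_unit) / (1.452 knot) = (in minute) 4.025e+09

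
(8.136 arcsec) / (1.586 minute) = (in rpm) 3.958e-06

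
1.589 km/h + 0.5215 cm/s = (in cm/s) 44.66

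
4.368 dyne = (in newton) 4.368e-05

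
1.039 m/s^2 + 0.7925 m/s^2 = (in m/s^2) 1.831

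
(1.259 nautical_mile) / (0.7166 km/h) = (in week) 0.01937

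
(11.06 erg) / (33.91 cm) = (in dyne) 0.3262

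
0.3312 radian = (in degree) 18.98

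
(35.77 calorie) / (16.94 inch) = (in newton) 347.8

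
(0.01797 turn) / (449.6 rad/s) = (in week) 4.152e-10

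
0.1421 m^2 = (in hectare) 1.421e-05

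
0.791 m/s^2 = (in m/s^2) 0.791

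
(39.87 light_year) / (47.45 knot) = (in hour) 4.292e+12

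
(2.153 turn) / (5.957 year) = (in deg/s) 4.126e-06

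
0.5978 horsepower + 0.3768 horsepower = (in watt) 726.8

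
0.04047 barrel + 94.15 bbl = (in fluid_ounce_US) 5.064e+05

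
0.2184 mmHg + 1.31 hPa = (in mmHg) 1.201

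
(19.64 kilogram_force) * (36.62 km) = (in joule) 7.053e+06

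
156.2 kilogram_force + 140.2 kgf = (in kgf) 296.4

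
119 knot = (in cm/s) 6122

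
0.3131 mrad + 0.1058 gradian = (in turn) 0.0003143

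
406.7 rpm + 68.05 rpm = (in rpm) 474.7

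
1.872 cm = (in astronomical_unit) 1.251e-13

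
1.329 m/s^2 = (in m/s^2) 1.329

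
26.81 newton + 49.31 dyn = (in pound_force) 6.027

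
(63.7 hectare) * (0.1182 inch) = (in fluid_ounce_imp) 6.731e+07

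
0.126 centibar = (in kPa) 0.126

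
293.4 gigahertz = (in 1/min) 1.76e+13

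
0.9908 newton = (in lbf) 0.2227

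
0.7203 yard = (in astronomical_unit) 4.403e-12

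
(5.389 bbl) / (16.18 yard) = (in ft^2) 0.6233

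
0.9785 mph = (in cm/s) 43.74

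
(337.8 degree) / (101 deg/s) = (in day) 3.871e-05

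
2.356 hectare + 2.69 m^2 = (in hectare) 2.356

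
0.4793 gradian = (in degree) 0.4314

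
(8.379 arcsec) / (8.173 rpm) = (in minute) 7.911e-07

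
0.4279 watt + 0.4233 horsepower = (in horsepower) 0.4239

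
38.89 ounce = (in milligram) 1.103e+06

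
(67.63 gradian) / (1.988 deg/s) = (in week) 5.062e-05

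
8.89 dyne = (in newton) 8.89e-05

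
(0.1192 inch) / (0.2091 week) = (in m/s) 2.394e-08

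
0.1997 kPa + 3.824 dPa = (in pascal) 200.1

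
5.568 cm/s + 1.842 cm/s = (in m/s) 0.0741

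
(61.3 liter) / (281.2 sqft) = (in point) 6.651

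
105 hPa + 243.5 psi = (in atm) 16.67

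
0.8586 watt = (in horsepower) 0.001151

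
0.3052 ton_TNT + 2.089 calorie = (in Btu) 1.21e+06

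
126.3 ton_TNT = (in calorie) 1.263e+11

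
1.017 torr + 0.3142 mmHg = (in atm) 0.001752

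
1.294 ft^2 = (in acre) 2.971e-05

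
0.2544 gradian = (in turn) 0.000636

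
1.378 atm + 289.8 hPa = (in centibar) 168.6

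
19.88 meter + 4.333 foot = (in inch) 834.7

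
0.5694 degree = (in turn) 0.001582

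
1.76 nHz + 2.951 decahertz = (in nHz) 2.951e+10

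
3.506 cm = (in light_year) 3.706e-18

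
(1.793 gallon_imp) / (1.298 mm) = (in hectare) 0.000628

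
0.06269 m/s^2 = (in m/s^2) 0.06269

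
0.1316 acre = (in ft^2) 5732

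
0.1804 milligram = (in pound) 3.977e-07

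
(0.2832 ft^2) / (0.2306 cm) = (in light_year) 1.206e-15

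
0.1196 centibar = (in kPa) 0.1196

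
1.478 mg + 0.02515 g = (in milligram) 26.63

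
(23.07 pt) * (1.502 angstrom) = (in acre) 3.021e-16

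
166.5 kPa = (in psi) 24.15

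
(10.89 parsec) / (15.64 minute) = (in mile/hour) 8.01e+14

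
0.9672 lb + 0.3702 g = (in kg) 0.4391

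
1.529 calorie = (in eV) 3.993e+19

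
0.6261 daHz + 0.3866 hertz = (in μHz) 6.648e+06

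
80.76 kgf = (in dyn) 7.92e+07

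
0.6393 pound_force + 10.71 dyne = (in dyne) 2.844e+05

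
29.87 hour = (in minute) 1792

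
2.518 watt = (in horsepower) 0.003377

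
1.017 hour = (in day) 0.04237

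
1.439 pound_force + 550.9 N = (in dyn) 5.573e+07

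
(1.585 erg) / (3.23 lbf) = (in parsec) 3.575e-25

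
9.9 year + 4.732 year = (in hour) 1.282e+05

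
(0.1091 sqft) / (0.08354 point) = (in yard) 376.1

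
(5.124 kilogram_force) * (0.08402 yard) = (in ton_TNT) 9.227e-10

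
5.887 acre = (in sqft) 2.564e+05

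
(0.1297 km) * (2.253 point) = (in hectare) 1.031e-05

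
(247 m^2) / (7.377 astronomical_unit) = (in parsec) 7.253e-27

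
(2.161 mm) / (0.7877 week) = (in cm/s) 4.536e-07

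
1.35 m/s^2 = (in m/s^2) 1.35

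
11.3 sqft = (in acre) 0.0002594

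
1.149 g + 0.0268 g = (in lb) 0.002592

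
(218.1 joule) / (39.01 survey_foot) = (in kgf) 1.87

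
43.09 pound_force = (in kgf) 19.55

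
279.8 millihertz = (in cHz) 27.98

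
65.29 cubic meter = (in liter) 6.529e+04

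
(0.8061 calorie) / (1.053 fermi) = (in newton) 3.203e+15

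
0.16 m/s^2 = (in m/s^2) 0.16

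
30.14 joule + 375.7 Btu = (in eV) 2.474e+24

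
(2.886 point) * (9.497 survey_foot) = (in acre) 7.283e-07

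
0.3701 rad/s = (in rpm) 3.534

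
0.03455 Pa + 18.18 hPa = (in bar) 0.01818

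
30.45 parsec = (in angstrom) 9.396e+27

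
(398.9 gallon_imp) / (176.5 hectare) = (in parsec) 3.33e-23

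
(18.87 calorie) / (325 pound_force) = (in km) 5.461e-05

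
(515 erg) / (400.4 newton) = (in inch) 5.064e-06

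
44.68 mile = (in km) 71.91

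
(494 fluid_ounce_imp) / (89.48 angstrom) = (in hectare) 156.9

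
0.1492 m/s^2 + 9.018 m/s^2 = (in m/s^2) 9.167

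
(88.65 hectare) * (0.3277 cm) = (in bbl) 1.827e+04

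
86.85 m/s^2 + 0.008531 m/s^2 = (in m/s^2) 86.86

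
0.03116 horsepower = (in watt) 23.24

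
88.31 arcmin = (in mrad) 25.69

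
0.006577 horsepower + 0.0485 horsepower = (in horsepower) 0.05508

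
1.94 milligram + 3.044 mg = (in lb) 1.099e-05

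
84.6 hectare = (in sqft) 9.106e+06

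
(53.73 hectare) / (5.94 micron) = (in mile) 5.621e+07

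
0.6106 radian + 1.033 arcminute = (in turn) 0.09723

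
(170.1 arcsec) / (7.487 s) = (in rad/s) 0.0001101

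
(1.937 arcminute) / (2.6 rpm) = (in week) 3.422e-09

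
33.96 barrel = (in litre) 5399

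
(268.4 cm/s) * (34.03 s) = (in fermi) 9.134e+16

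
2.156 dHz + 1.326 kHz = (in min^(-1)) 7.957e+04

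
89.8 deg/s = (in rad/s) 1.567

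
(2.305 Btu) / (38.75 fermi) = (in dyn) 6.276e+21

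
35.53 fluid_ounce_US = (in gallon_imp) 0.2311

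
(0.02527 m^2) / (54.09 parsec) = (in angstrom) 1.514e-10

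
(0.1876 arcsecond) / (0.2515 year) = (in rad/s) 1.147e-13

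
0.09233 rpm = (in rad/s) 0.009669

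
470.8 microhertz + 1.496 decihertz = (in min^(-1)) 9.004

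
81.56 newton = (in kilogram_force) 8.317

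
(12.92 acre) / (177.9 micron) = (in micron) 2.939e+14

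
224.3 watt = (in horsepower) 0.3008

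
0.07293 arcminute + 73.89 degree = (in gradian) 82.1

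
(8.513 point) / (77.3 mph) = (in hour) 2.414e-08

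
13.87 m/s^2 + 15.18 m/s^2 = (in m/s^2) 29.05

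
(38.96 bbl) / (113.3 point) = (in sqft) 1668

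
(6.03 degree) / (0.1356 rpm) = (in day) 8.578e-05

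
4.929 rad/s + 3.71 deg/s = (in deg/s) 286.1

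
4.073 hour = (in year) 0.000465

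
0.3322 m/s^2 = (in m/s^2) 0.3322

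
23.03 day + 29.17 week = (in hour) 5453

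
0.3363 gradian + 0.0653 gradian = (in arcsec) 1301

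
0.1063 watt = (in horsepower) 0.0001426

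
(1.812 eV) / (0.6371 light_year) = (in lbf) 1.083e-35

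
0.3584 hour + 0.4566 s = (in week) 0.002134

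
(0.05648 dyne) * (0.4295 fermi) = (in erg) 2.426e-15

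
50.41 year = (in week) 2629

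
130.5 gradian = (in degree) 117.5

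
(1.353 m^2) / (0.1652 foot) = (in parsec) 8.708e-16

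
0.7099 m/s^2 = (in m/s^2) 0.7099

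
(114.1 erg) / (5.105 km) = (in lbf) 5.025e-10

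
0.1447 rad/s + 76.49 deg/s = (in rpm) 14.13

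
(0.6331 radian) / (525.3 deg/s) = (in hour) 1.918e-05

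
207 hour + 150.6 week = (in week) 151.8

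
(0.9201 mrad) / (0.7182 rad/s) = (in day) 1.483e-08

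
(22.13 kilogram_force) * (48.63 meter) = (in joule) 1.055e+04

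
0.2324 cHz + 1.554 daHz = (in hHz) 0.1554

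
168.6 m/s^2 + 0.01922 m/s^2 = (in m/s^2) 168.6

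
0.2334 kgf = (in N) 2.289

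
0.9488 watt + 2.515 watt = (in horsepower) 0.004645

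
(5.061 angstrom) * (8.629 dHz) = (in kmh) 1.572e-09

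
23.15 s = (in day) 0.0002679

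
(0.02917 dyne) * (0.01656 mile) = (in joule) 7.774e-06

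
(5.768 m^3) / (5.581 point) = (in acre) 0.7239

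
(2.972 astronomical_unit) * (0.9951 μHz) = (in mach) 1299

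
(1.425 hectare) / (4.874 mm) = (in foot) 9.592e+06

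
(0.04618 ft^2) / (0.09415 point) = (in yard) 141.3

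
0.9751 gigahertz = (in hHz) 9.751e+06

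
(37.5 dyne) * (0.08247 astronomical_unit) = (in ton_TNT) 0.001106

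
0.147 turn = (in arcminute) 3175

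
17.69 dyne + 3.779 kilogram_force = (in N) 37.06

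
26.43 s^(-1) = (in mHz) 2.643e+04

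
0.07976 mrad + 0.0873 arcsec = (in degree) 0.004594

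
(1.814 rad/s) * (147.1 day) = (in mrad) 2.305e+10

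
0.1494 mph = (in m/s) 0.06679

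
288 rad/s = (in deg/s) 1.65e+04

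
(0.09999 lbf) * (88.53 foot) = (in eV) 7.491e+19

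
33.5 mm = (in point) 94.96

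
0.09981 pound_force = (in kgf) 0.04527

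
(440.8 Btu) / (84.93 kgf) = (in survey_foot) 1832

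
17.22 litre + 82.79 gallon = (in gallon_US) 87.34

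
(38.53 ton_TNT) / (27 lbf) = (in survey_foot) 4.404e+09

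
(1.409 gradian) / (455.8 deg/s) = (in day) 3.22e-08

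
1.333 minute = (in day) 0.0009257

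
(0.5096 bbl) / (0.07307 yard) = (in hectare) 0.0001213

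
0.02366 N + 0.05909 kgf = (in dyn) 6.031e+04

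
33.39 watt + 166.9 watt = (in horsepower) 0.2686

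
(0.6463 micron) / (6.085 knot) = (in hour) 5.735e-11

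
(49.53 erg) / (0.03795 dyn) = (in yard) 14.27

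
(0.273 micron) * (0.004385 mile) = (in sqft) 2.074e-05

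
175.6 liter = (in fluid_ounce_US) 5938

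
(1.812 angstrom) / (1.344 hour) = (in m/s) 3.745e-14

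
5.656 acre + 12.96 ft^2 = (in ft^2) 2.464e+05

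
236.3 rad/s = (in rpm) 2256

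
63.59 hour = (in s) 2.289e+05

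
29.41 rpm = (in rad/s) 3.08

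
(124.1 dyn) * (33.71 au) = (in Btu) 5.932e+06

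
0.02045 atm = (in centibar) 2.072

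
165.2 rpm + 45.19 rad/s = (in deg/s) 3580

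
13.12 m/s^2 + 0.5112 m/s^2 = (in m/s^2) 13.63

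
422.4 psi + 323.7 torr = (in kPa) 2956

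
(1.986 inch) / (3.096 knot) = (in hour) 8.798e-06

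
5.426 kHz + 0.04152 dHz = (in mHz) 5.426e+06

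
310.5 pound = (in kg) 140.8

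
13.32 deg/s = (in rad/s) 0.2325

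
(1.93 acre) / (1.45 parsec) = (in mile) 1.085e-16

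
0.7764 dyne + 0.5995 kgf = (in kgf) 0.5995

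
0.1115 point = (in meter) 3.933e-05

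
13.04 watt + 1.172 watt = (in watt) 14.21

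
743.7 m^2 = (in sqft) 8005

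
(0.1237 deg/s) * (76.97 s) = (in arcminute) 571.3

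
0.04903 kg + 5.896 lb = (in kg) 2.723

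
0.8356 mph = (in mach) 0.001097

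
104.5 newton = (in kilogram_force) 10.66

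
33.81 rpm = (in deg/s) 202.9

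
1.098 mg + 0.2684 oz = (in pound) 0.01678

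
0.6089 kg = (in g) 608.9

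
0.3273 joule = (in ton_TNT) 7.823e-11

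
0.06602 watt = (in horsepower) 8.853e-05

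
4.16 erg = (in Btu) 3.943e-10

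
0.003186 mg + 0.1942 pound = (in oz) 3.107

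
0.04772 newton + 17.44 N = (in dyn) 1.749e+06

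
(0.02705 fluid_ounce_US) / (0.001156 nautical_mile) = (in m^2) 3.737e-07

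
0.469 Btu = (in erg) 4.948e+09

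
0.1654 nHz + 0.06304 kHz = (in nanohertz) 6.304e+10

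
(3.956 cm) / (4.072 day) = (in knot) 2.186e-07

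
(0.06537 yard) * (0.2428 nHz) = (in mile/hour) 3.247e-11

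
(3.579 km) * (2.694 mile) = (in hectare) 1552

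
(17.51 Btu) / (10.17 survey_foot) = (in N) 5960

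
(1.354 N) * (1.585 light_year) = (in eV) 1.267e+35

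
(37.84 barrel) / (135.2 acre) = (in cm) 0.0011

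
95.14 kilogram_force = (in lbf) 209.7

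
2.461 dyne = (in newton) 2.461e-05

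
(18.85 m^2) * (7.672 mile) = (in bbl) 1.464e+06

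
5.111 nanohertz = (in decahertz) 5.111e-10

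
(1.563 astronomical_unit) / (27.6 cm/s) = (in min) 1.412e+10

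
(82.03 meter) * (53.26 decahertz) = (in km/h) 1.573e+05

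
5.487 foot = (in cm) 167.2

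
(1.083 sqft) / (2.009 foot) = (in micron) 1.643e+05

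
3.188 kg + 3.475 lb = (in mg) 4.764e+06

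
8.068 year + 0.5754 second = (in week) 420.7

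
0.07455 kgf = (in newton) 0.7311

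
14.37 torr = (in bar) 0.01916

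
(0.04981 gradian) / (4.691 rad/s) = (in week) 2.758e-10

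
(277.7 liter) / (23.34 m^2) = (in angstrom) 1.19e+08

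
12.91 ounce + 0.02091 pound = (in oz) 13.24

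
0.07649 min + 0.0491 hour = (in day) 0.002099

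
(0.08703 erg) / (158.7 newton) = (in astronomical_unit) 3.666e-22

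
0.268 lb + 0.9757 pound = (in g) 564.1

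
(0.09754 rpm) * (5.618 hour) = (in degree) 1.184e+04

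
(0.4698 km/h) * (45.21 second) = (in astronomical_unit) 3.944e-11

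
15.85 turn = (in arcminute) 3.424e+05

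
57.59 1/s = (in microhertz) 5.759e+07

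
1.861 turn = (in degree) 670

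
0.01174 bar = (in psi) 0.1703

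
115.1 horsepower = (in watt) 8.583e+04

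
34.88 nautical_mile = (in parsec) 2.093e-12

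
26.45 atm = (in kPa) 2680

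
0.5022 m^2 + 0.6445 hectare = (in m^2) 6446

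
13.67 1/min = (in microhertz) 2.278e+05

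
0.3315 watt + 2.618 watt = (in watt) 2.95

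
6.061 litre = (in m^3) 0.006061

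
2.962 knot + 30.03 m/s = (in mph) 70.58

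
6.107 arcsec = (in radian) 2.961e-05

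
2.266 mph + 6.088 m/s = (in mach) 0.02085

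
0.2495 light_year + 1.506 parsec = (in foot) 1.602e+17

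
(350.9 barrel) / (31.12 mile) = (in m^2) 0.001114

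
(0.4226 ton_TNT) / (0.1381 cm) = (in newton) 1.28e+12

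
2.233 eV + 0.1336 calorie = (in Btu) 0.0005298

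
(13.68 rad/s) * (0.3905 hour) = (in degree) 1.102e+06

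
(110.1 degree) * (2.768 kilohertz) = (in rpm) 5.079e+04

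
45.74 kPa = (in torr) 343.1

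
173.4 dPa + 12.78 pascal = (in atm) 0.0002973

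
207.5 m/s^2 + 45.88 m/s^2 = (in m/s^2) 253.4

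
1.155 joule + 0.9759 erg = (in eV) 7.209e+18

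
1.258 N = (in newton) 1.258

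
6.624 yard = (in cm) 605.7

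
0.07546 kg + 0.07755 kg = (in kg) 0.153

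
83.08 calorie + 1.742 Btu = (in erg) 2.186e+10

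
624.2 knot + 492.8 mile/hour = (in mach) 1.59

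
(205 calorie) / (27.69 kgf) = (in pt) 8954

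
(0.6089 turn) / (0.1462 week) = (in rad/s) 4.327e-05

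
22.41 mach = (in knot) 1.483e+04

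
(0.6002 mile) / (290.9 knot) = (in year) 2.047e-07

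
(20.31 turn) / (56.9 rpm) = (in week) 3.541e-05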